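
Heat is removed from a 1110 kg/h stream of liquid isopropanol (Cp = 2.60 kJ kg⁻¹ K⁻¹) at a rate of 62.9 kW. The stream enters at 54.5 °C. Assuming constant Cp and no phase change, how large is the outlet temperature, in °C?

Q = 62.9 kW = 226440 kJ/h
ΔT = Q/(ṁ·Cp) = 226440/(1110×2.60) = 78.462 K
T_out = 54.5 − 78.462 = -23.962 °C

T_out = -24.0 °C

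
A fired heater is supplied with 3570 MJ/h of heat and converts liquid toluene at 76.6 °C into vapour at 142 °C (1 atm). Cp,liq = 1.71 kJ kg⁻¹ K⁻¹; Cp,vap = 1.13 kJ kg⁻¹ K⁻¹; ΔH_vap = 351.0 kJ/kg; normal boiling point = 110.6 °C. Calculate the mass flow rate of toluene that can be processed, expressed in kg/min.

Δh = 1.71×(110.6−76.6) + 351.0 + 1.13×(142−110.6) = 444.62 kJ/kg
Q = 3570 MJ/h = 991.67 kJ/s = 59500 kJ/min
ṁ = Q/Δh = 59500 / 444.62 = 133.82 kg/min

ṁ = 134 kg/min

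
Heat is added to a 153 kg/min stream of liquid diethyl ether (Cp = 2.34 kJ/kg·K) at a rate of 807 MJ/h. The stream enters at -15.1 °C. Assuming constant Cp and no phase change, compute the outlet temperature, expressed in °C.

T_out = 22.5 °C

Q = 807 MJ/h = 13450 kJ/min
ΔT = Q/(ṁ·Cp) = 13450/(153×2.34) = 37.568 K
T_out = -15.1 + 37.568 = 22.468 °C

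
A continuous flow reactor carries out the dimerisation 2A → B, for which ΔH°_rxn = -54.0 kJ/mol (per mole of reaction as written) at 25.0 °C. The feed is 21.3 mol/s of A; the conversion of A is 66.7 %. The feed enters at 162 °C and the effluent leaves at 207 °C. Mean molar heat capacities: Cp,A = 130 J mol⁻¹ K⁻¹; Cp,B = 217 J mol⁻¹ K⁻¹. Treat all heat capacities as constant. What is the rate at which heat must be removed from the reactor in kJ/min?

Extent of reaction ξ = 0.667 × 21.3 / 2 = 7.1036 mol/s
Reaction term: ξ·ΔH°_rxn = 7.1036 × -54.0 = -383.59 kJ/s
Sensible, feed 162→25 °C: -379.35 kJ/s
Outlet flows (mol/s): A 7.0929, B 7.1036
Sensible, products 25→207 °C: 448.37 kJ/s
Q = ΔH = -314.58 kJ/s = -314.58 kW
Heat removed = 18875 kJ/min

Q_out = 18900 kJ/min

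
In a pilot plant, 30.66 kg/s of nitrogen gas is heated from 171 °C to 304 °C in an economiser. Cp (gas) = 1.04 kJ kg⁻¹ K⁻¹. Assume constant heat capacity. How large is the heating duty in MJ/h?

Q = 15300 MJ/h

Q = ṁ·Cp·ΔT = 30.66 × 1.04 × (304 − 171) = 4240.9 kJ/s
Heating duty = 15267 MJ/h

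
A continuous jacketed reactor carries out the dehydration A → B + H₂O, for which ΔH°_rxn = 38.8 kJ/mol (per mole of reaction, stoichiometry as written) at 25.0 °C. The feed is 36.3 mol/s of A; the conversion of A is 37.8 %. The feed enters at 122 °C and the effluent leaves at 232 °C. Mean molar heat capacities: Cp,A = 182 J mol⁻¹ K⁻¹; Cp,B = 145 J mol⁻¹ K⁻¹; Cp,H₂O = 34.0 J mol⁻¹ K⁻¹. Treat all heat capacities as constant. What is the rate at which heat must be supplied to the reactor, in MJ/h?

Extent of reaction ξ = 0.378 × 36.3 = 13.721 mol/s
Reaction term: ξ·ΔH°_rxn = 13.721 × 38.8 = 532.39 kJ/s
Sensible, feed 122→25 °C: -640.84 kJ/s
Outlet flows (mol/s): A 22.579, B 13.721, H₂O 13.721
Sensible, products 25→232 °C: 1359 kJ/s
Q = ΔH = 1250.6 kJ/s = 1250.6 kW
Heat supplied = 4502.1 MJ/h

Q_in = 4500 MJ/h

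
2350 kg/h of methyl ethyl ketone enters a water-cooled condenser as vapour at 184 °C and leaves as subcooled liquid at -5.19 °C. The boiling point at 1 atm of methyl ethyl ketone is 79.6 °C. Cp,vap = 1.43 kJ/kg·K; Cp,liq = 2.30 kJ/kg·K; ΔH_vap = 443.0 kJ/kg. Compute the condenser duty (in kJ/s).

Q_c = 514 kJ/s

vapour 184→79.6 °C: -149.29 kJ/kg
condensation at 79.6 °C: -443 kJ/kg
liquid 79.6→-5.19 °C: -195.02 kJ/kg
Δh = -149.29 + -443 + -195.02 = -787.31 kJ/kg
Q = ṁ·Δh = 2350 kg/h × -787.31 kJ/kg = -1.8502e+06 kJ/h
|Q| = 513.94 kW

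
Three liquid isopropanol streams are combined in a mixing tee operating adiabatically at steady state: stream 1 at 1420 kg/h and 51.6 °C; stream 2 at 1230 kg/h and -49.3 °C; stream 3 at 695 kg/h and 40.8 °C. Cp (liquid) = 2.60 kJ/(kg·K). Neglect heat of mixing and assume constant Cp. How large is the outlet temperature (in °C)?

No heat crosses the boundary, so H_out = H_in.
Σ ṁᵢCp,ᵢTᵢ = 1420×2.60×51.6 + 1230×2.60×-49.3 + 695×2.60×40.8 = 106570
Σ ṁᵢCp,ᵢ = 1420×2.60 + 1230×2.60 + 695×2.60 = 8697
T_out = 106570 / 8697 = 12.254 °C

T_out = 12.3 °C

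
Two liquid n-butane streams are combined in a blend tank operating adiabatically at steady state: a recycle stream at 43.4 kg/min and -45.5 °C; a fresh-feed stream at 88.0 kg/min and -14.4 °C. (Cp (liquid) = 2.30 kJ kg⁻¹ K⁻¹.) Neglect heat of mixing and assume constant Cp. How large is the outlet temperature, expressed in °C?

T_out = -24.7 °C

Energy balance with Q = 0: Σ ṁᵢCp,ᵢ(T_out − Tᵢ) = 0
T_out = Σ ṁᵢCp,ᵢTᵢ / Σ ṁᵢCp,ᵢ
      = -7456.4 / 302.22 = -24.672 °C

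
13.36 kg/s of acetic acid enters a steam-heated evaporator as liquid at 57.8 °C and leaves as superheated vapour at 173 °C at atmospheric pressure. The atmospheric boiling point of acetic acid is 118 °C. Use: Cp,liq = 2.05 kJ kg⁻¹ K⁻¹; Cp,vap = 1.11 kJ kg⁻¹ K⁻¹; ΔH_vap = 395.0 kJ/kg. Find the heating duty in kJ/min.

liquid 57.8→118 °C: 123.41 kJ/kg
vaporisation at 118 °C: 395 kJ/kg
vapour 118→173 °C: 61.05 kJ/kg
Δh = 123.41 + 395 + 61.05 = 579.46 kJ/kg
Q = ṁ·Δh = 13.36 kg/s × 579.46 kJ/kg = 7741.6 kJ/s
|Q| = 7741.6 kW = 464500 kJ/min

Q = 464000 kJ/min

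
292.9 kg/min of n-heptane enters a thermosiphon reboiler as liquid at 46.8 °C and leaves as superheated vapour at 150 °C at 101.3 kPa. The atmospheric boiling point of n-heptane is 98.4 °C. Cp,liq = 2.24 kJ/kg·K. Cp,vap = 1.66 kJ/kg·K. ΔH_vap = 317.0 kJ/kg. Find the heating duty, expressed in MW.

Q = 2.53 MW

liquid 46.8→98.4 °C: 115.58 kJ/kg
vaporisation at 98.4 °C: 317 kJ/kg
vapour 98.4→150 °C: 85.656 kJ/kg
Δh = 115.58 + 317 + 85.656 = 518.24 kJ/kg
Q = ṁ·Δh = 292.9 kg/min × 518.24 kJ/kg = 151790 kJ/min
|Q| = 2529.9 kW = 2.5299 MW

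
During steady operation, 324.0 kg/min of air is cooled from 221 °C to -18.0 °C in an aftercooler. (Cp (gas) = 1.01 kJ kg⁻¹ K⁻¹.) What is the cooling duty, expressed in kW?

Q_c = 1300 kW

Q = ṁ·Cp·ΔT = 324.0 × 1.01 × (-18.0 − 221) = -78210 kJ/min
Converting: 78210 / 60 s = 1303.5 kW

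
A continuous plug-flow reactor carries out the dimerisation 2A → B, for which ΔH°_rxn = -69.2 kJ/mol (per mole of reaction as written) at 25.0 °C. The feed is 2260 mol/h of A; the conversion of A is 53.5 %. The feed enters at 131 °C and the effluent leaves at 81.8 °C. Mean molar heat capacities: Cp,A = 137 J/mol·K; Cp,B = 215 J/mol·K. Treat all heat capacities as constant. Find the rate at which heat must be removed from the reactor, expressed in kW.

Q_out = 16.4 kW

Extent of reaction ξ = 0.535 × 2260 / 2 = 604.55 mol/h
Reaction term: ξ·ΔH°_rxn = 604.55 × -69.2 = -41835 kJ/h
Sensible, feed 131→25 °C: -32820 kJ/h
Outlet flows (mol/h): A 1050.9, B 604.55
Sensible, products 25→81.8 °C: 15560 kJ/h
Q = ΔH = -59094 kJ/h = -16.415 kW
Heat removed = 16.415 kW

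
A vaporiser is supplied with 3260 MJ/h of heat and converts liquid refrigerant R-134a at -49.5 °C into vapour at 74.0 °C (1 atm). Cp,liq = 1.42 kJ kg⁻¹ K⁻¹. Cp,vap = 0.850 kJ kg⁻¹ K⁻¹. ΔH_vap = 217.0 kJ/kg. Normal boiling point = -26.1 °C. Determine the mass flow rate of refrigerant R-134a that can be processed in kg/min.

Δh = 1.42×(-26.1−-49.5) + 217.0 + 0.850×(74.0−-26.1) = 335.31 kJ/kg
Q = 3260 MJ/h = 905.56 kJ/s = 54333 kJ/min
ṁ = Q/Δh = 54333 / 335.31 = 162.04 kg/min

ṁ = 162 kg/min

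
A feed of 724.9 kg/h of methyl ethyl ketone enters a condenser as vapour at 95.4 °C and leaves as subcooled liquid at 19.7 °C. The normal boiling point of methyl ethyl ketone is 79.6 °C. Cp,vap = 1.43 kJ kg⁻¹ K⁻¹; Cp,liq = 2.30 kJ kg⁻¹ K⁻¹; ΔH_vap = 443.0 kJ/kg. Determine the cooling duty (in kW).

Q_c = 121 kW

vapour 95.4→79.6 °C: -22.594 kJ/kg
condensation at 79.6 °C: -443 kJ/kg
liquid 79.6→19.7 °C: -137.77 kJ/kg
Δh = -22.594 + -443 + -137.77 = -603.36 kJ/kg
Q = ṁ·Δh = 724.9 kg/h × -603.36 kJ/kg = -437380 kJ/h
|Q| = 121.49 kW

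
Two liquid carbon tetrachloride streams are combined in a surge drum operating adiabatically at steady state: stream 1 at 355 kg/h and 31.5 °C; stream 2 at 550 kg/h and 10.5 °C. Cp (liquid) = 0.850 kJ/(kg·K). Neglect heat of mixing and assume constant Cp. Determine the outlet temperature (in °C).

T_out = 18.7 °C

Energy balance with Q = 0: Σ ṁᵢCp,ᵢ(T_out − Tᵢ) = 0
Σ ṁᵢCp,ᵢTᵢ = 355×0.850×31.5 + 550×0.850×10.5 = 14414
Σ ṁᵢCp,ᵢ = 355×0.850 + 550×0.850 = 769.25
T_out = 14414 / 769.25 = 18.738 °C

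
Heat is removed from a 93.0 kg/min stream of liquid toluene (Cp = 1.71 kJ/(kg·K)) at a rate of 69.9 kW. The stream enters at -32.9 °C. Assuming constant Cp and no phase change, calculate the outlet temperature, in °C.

T_out = -59.3 °C

Q = 69.9 kW = 4194 kJ/min
ΔT = Q/(ṁ·Cp) = 4194/(93.0×1.71) = 26.372 K
T_out = -32.9 − 26.372 = -59.272 °C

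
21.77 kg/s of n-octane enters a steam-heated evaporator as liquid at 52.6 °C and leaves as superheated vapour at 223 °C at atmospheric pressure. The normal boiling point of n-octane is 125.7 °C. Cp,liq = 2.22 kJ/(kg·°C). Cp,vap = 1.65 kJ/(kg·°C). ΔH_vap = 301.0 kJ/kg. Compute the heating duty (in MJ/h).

Q = 48900 MJ/h

liquid 52.6→125.7 °C: 162.28 kJ/kg
vaporisation at 125.7 °C: 301 kJ/kg
vapour 125.7→223 °C: 160.54 kJ/kg
Δh = 162.28 + 301 + 160.54 = 623.83 kJ/kg
Q = ṁ·Δh = 21.77 kg/s × 623.83 kJ/kg = 13581 kJ/s
|Q| = 13581 kW = 48891 MJ/h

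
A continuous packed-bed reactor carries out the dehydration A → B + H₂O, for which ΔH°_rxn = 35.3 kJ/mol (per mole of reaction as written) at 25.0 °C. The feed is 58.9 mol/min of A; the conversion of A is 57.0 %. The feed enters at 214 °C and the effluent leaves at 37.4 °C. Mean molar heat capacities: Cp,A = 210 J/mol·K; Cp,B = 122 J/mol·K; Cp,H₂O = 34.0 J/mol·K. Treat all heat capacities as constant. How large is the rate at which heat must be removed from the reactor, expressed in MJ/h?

Extent of reaction ξ = 0.570 × 58.9 = 33.573 mol/min
Reaction term: ξ·ΔH°_rxn = 33.573 × 35.3 = 1185.1 kJ/min
Sensible, feed 214→25 °C: -2337.7 kJ/min
Outlet flows (mol/min): A 25.327, B 33.573, H₂O 33.573
Sensible, products 25→37.4 °C: 130.9 kJ/min
Q = ΔH = -1021.7 kJ/min = -17.029 kW
Heat removed = 61.303 MJ/h

Q_out = 61.3 MJ/h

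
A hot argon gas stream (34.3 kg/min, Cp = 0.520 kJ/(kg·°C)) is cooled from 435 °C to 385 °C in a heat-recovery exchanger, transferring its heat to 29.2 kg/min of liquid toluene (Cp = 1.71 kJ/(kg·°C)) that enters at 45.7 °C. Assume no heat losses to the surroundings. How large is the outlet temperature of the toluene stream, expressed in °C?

Heat released by hot stream: Q = 34.3 × 0.520 × (435 − 385) = 891.8 kJ/min
Energy balance on cold side (adiabatic exchanger): Q = ṁ_c·Cp_c·(T_c,out − T_c,in)
T_c,out = 45.7 + 891.8/(29.2 × 1.71) = 63.56 °C

T_c,out = 63.6 °C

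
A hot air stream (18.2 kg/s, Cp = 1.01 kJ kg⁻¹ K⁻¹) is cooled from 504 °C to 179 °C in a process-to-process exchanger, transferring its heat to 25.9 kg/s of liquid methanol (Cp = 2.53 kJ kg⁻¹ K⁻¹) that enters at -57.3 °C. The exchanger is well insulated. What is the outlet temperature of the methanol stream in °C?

T_c,out = 33.9 °C

Heat released by hot stream: Q = 18.2 × 1.01 × (504 − 179) = 5974.1 kJ/s
Energy balance on cold side (adiabatic exchanger): Q = ṁ_c·Cp_c·(T_c,out − T_c,in)
T_c,out = -57.3 + 5974.1/(25.9 × 2.53) = 33.871 °C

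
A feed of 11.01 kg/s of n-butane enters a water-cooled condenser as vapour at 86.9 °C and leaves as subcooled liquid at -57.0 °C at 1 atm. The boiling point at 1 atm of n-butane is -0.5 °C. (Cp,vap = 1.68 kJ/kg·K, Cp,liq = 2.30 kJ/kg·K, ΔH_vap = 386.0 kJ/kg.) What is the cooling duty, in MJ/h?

Q_c = 26300 MJ/h

vapour 86.9→-0.5 °C: -146.83 kJ/kg
condensation at -0.5 °C: -386 kJ/kg
liquid -0.5→-57.0 °C: -129.95 kJ/kg
Δh = -146.83 + -386 + -129.95 = -662.78 kJ/kg
Q = ṁ·Δh = 11.01 kg/s × -662.78 kJ/kg = -7297.2 kJ/s
|Q| = 7297.2 kW = 26270 MJ/h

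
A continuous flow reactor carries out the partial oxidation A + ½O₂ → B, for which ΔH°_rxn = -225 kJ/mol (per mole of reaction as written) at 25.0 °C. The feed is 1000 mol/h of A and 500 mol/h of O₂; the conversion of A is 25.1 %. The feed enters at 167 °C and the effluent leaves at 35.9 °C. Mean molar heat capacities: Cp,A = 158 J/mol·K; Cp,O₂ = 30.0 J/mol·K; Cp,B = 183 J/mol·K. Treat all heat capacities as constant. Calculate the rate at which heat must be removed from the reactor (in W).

Q_out = 22000 W

Extent of reaction ξ = 0.251 × 1000 = 251 mol/h
Reaction term: ξ·ΔH°_rxn = 251 × -225 = -56475 kJ/h
Sensible, feed 167→25 °C: -24566 kJ/h
Outlet flows (mol/h): A 749, O₂ 374.5, B 251
Sensible, products 25→35.9 °C: 1913.1 kJ/h
Q = ΔH = -79128 kJ/h = -21.98 kW
Heat removed = 21980 W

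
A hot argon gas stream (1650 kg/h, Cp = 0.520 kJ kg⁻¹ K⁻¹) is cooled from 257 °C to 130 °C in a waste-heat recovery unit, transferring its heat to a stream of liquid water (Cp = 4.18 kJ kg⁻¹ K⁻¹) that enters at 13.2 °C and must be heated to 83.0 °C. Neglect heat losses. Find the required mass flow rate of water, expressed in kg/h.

Heat released by hot stream: Q = 1650 × 0.520 × (257 − 130) = 108970 kJ/h
Energy balance on cold side (adiabatic exchanger): Q = ṁ_c·Cp_c·(T_c,out − T_c,in)
ṁ_c = 108970 / [4.18 × (83.0 − 13.2)] = 373.47 kg/h

ṁ_c = 373 kg/h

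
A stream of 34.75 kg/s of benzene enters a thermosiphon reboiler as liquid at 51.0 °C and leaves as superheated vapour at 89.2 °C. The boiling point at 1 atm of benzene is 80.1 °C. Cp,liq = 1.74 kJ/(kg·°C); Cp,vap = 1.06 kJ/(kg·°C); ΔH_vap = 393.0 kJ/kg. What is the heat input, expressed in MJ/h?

Q = 56700 MJ/h

liquid 51.0→80.1 °C: 50.634 kJ/kg
vaporisation at 80.1 °C: 393 kJ/kg
vapour 80.1→89.2 °C: 9.646 kJ/kg
Δh = 50.634 + 393 + 9.646 = 453.28 kJ/kg
Q = ṁ·Δh = 34.75 kg/s × 453.28 kJ/kg = 15751 kJ/s
|Q| = 15751 kW = 56705 MJ/h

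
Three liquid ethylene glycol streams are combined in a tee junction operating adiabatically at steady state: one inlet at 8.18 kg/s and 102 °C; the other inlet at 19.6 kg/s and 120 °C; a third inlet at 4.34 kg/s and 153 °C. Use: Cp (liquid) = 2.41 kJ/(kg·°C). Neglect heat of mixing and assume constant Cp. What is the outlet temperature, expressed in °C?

Adiabatic, steady state ⇒ Σ ṁᵢCp,ᵢ(T_out − Tᵢ) = 0
Σ ṁᵢCp,ᵢTᵢ = 8.18×2.41×102 + 19.6×2.41×120 + 4.34×2.41×153 = 9279.4
Σ ṁᵢCp,ᵢ = 8.18×2.41 + 19.6×2.41 + 4.34×2.41 = 77.409
T_out = 9279.4 / 77.409 = 119.87 °C

T_out = 120 °C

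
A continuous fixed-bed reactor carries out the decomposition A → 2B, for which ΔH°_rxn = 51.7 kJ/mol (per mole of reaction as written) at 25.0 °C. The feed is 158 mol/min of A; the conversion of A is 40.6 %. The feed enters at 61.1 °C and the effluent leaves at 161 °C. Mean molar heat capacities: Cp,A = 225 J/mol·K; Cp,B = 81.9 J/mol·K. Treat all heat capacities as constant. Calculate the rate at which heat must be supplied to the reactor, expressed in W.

Q_in = 106000 W

Extent of reaction ξ = 0.406 × 158 = 64.148 mol/min
Reaction term: ξ·ΔH°_rxn = 64.148 × 51.7 = 3316.5 kJ/min
Sensible, feed 61.1→25 °C: -1283.4 kJ/min
Outlet flows (mol/min): A 93.852, B 128.3
Sensible, products 25→161 °C: 4300.9 kJ/min
Q = ΔH = 6334 kJ/min = 105.57 kW
Heat supplied = 105570 W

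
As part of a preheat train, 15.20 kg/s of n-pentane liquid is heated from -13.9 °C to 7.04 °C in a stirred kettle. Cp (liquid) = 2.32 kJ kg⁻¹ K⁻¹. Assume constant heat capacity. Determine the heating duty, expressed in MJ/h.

Q = ṁ·Cp·ΔT = 15.20 × 2.32 × (7.04 − -13.9) = 738.43 kJ/s
Heating duty = 2658.3 MJ/h

Q = 2660 MJ/h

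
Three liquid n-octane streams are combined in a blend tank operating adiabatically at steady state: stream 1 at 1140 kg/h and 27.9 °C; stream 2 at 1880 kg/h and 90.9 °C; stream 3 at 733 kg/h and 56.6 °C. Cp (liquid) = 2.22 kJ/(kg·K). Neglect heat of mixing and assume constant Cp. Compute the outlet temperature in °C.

Energy balance with Q = 0: Σ ṁᵢCp,ᵢ(T_out − Tᵢ) = 0
T_out = Σ ṁᵢCp,ᵢTᵢ / Σ ṁᵢCp,ᵢ
      = 542090 / 8331.7 = 65.064 °C

T_out = 65.1 °C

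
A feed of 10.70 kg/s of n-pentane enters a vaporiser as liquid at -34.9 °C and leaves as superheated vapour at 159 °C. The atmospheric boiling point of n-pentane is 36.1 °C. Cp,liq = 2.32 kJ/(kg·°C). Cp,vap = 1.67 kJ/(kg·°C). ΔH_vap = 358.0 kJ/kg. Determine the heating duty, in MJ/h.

Q = 28000 MJ/h

liquid -34.9→36.1 °C: 164.72 kJ/kg
vaporisation at 36.1 °C: 358 kJ/kg
vapour 36.1→159 °C: 205.24 kJ/kg
Δh = 164.72 + 358 + 205.24 = 727.96 kJ/kg
Q = ṁ·Δh = 10.70 kg/s × 727.96 kJ/kg = 7789.2 kJ/s
|Q| = 7789.2 kW = 28041 MJ/h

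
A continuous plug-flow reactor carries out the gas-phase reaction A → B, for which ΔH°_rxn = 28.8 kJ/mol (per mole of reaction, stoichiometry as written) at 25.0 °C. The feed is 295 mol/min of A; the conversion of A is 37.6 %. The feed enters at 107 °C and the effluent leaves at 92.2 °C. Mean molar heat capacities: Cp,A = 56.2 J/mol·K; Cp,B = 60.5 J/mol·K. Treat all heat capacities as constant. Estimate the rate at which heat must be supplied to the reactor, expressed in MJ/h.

Q_in = 179 MJ/h

Extent of reaction ξ = 0.376 × 295 = 110.92 mol/min
Reaction term: ξ·ΔH°_rxn = 110.92 × 28.8 = 3194.5 kJ/min
Sensible, feed 107→25 °C: -1359.5 kJ/min
Outlet flows (mol/min): A 184.08, B 110.92
Sensible, products 25→92.2 °C: 1146.2 kJ/min
Q = ΔH = 2981.2 kJ/min = 49.686 kW
Heat supplied = 178.87 MJ/h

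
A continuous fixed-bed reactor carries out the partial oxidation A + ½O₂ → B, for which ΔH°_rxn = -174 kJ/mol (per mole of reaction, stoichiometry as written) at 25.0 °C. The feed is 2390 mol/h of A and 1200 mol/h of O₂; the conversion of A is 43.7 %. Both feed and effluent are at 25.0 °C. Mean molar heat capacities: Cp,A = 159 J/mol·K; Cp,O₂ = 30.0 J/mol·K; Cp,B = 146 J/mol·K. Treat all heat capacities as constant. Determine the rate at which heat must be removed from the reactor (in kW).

Extent of reaction ξ = 0.437 × 2390 = 1044.4 mol/h
Reaction term: ξ·ΔH°_rxn = 1044.4 × -174 = -181730 kJ/h
Q = ΔH = -181730 kJ/h = -50.481 kW
Heat removed = 50.481 kW

Q_out = 50.5 kW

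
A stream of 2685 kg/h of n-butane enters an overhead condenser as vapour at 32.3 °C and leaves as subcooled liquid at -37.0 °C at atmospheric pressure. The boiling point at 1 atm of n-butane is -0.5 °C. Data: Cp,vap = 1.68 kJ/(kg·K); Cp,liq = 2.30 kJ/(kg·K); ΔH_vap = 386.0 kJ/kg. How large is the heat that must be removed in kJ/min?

vapour 32.3→-0.5 °C: -55.104 kJ/kg
condensation at -0.5 °C: -386 kJ/kg
liquid -0.5→-37.0 °C: -83.95 kJ/kg
Δh = -55.104 + -386 + -83.95 = -525.05 kJ/kg
Q = ṁ·Δh = 2685 kg/h × -525.05 kJ/kg = -1.4098e+06 kJ/h
|Q| = 391.6 kW = 23496 kJ/min

Q_c = 23500 kJ/min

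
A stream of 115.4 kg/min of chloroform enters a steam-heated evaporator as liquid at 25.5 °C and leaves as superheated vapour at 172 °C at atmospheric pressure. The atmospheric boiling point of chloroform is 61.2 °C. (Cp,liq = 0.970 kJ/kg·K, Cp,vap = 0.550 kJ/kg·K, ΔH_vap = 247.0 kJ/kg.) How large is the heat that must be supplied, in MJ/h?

liquid 25.5→61.2 °C: 34.629 kJ/kg
vaporisation at 61.2 °C: 247 kJ/kg
vapour 61.2→172 °C: 60.94 kJ/kg
Δh = 34.629 + 247 + 60.94 = 342.57 kJ/kg
Q = ṁ·Δh = 115.4 kg/min × 342.57 kJ/kg = 39532 kJ/min
|Q| = 658.87 kW = 2371.9 MJ/h

Q = 2370 MJ/h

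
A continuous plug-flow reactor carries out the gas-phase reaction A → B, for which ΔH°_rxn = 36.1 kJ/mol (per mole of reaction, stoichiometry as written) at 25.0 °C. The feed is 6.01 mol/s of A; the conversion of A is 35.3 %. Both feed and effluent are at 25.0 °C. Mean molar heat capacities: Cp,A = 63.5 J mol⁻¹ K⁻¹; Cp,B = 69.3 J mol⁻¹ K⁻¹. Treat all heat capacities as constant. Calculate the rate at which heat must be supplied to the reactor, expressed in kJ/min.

Extent of reaction ξ = 0.353 × 6.01 = 2.1215 mol/s
Reaction term: ξ·ΔH°_rxn = 2.1215 × 36.1 = 76.587 kJ/s
Q = ΔH = 76.587 kJ/s = 76.587 kW
Heat supplied = 4595.2 kJ/min

Q_in = 4600 kJ/min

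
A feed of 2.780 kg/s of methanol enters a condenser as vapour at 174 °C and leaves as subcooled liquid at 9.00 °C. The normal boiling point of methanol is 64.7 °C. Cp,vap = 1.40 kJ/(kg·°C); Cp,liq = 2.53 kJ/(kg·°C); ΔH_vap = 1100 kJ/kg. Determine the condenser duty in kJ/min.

vapour 174→64.7 °C: -153.02 kJ/kg
condensation at 64.7 °C: -1100 kJ/kg
liquid 64.7→9.00 °C: -140.92 kJ/kg
Δh = -153.02 + -1100 + -140.92 = -1393.9 kJ/kg
Q = ṁ·Δh = 2.780 kg/s × -1393.9 kJ/kg = -3875.2 kJ/s
|Q| = 3875.2 kW = 232510 kJ/min

Q_c = 233000 kJ/min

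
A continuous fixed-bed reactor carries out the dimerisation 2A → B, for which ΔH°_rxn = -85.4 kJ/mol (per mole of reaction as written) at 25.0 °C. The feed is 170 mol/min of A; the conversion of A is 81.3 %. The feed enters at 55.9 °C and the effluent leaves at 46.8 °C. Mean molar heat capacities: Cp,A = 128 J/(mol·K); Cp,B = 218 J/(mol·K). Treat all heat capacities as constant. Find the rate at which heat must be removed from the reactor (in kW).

Q_out = 103 kW

Extent of reaction ξ = 0.813 × 170 / 2 = 69.105 mol/min
Reaction term: ξ·ΔH°_rxn = 69.105 × -85.4 = -5901.6 kJ/min
Sensible, feed 55.9→25 °C: -672.38 kJ/min
Outlet flows (mol/min): A 31.79, B 69.105
Sensible, products 25→46.8 °C: 417.12 kJ/min
Q = ΔH = -6156.8 kJ/min = -102.61 kW
Heat removed = 102.61 kW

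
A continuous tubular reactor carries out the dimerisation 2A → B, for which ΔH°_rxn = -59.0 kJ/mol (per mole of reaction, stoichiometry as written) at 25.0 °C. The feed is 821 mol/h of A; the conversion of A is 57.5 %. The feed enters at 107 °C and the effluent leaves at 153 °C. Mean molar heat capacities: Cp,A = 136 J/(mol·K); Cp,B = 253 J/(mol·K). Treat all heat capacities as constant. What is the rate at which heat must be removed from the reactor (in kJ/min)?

Q_out = 156 kJ/min

Extent of reaction ξ = 0.575 × 821 / 2 = 236.04 mol/h
Reaction term: ξ·ΔH°_rxn = 236.04 × -59.0 = -13926 kJ/h
Sensible, feed 107→25 °C: -9155.8 kJ/h
Outlet flows (mol/h): A 348.93, B 236.04
Sensible, products 25→153 °C: 13718 kJ/h
Q = ΔH = -9364.1 kJ/h = -2.6011 kW
Heat removed = 156.07 kJ/min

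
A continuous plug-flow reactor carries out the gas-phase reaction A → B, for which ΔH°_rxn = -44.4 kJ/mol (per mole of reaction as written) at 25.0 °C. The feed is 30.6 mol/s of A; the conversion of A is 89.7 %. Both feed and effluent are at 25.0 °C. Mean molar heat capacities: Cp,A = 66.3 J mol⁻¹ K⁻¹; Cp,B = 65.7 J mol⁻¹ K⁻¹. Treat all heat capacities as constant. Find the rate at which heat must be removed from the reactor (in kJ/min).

Q_out = 73100 kJ/min

Extent of reaction ξ = 0.897 × 30.6 = 27.448 mol/s
Reaction term: ξ·ΔH°_rxn = 27.448 × -44.4 = -1218.7 kJ/s
Q = ΔH = -1218.7 kJ/s = -1218.7 kW
Heat removed = 73122 kJ/min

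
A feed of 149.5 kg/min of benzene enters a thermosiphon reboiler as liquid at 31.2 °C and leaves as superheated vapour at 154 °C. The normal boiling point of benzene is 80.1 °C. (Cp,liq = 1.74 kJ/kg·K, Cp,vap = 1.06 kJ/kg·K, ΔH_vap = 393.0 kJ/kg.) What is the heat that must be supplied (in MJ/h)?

liquid 31.2→80.1 °C: 85.086 kJ/kg
vaporisation at 80.1 °C: 393 kJ/kg
vapour 80.1→154 °C: 78.334 kJ/kg
Δh = 85.086 + 393 + 78.334 = 556.42 kJ/kg
Q = ṁ·Δh = 149.5 kg/min × 556.42 kJ/kg = 83185 kJ/min
|Q| = 1386.4 kW = 4991.1 MJ/h

Q = 4990 MJ/h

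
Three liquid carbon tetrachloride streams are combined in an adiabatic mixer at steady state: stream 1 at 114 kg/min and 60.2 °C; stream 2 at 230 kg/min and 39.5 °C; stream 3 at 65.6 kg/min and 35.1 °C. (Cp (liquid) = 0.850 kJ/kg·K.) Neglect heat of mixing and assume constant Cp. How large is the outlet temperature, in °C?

Energy balance with Q = 0: Σ ṁᵢCp,ᵢ(T_out − Tᵢ) = 0
Σ ṁᵢCp,ᵢTᵢ = 114×0.850×60.2 + 230×0.850×39.5 + 65.6×0.850×35.1 = 15513
Σ ṁᵢCp,ᵢ = 114×0.850 + 230×0.850 + 65.6×0.850 = 348.16
T_out = 15513 / 348.16 = 44.557 °C

T_out = 44.6 °C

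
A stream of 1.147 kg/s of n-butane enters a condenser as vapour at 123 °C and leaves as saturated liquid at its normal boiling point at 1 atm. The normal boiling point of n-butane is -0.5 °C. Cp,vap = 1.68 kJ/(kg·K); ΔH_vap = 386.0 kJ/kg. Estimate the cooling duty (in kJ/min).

Q_c = 40800 kJ/min

vapour 123→-0.5 °C: -207.48 kJ/kg
condensation at -0.5 °C: -386 kJ/kg
Δh = -207.48 + -386 = -593.48 kJ/kg
Q = ṁ·Δh = 1.147 kg/s × -593.48 kJ/kg = -680.72 kJ/s
|Q| = 680.72 kW = 40843 kJ/min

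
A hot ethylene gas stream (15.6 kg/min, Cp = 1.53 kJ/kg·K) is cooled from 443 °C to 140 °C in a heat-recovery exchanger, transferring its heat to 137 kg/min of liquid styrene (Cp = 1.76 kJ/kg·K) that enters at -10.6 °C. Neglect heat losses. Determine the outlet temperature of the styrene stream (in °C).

T_c,out = 19.4 °C

Heat released by hot stream: Q = 15.6 × 1.53 × (443 − 140) = 7232 kJ/min
Energy balance on cold side (adiabatic exchanger): Q = ṁ_c·Cp_c·(T_c,out − T_c,in)
T_c,out = -10.6 + 7232/(137 × 1.76) = 19.393 °C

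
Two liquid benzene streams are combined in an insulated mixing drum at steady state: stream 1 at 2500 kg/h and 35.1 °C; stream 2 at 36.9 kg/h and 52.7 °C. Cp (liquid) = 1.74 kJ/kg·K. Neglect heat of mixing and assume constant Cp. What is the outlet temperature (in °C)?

T_out = 35.4 °C

No heat crosses the boundary, so H_out = H_in.
Σ ṁᵢCp,ᵢTᵢ = 2500×1.74×35.1 + 36.9×1.74×52.7 = 156070
Σ ṁᵢCp,ᵢ = 2500×1.74 + 36.9×1.74 = 4414.2
T_out = 156070 / 4414.2 = 35.356 °C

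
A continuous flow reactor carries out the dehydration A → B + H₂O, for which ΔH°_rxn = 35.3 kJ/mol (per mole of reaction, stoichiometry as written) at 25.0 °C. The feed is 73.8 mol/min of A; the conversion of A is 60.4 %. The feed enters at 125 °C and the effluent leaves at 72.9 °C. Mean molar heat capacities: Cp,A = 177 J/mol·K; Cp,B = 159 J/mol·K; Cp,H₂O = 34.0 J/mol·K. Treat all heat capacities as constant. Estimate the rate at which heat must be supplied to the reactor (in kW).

Q_in = 15.5 kW

Extent of reaction ξ = 0.604 × 73.8 = 44.575 mol/min
Reaction term: ξ·ΔH°_rxn = 44.575 × 35.3 = 1573.5 kJ/min
Sensible, feed 125→25 °C: -1306.3 kJ/min
Outlet flows (mol/min): A 29.225, B 44.575, H₂O 44.575
Sensible, products 25→72.9 °C: 659.86 kJ/min
Q = ΔH = 927.11 kJ/min = 15.452 kW
Heat supplied = 15.452 kW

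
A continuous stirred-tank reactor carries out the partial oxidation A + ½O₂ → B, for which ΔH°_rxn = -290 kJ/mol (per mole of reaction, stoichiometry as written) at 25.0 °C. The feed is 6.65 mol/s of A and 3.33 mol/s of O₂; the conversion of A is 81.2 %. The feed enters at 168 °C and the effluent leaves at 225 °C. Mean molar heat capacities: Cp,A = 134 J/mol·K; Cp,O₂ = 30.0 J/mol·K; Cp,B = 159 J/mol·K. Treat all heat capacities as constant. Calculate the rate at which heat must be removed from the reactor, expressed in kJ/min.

Q_out = 89900 kJ/min

Extent of reaction ξ = 0.812 × 6.65 = 5.3998 mol/s
Reaction term: ξ·ΔH°_rxn = 5.3998 × -290 = -1565.9 kJ/s
Sensible, feed 168→25 °C: -141.71 kJ/s
Outlet flows (mol/s): A 1.2502, O₂ 0.6301, B 5.3998
Sensible, products 25→225 °C: 209 kJ/s
Q = ΔH = -1498.7 kJ/s = -1498.7 kW
Heat removed = 89919 kJ/min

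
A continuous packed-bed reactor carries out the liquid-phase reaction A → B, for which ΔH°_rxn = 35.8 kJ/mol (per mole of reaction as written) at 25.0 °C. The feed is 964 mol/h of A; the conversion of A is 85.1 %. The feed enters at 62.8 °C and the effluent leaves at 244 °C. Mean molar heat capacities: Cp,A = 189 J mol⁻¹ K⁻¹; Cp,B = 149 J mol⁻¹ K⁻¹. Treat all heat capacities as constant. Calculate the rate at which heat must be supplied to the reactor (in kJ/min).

Q_in = 920 kJ/min

Extent of reaction ξ = 0.851 × 964 = 820.36 mol/h
Reaction term: ξ·ΔH°_rxn = 820.36 × 35.8 = 29369 kJ/h
Sensible, feed 62.8→25 °C: -6887 kJ/h
Outlet flows (mol/h): A 143.64, B 820.36
Sensible, products 25→244 °C: 32715 kJ/h
Q = ΔH = 55197 kJ/h = 15.332 kW
Heat supplied = 919.94 kJ/min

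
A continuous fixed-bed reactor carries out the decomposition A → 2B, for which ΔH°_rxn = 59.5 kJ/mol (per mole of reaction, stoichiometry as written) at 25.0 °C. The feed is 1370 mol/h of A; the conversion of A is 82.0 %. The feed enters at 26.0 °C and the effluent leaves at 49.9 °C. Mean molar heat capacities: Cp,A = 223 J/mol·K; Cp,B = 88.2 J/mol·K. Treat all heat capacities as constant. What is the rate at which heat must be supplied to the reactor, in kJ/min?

Q_in = 1210 kJ/min

Extent of reaction ξ = 0.820 × 1370 = 1123.4 mol/h
Reaction term: ξ·ΔH°_rxn = 1123.4 × 59.5 = 66842 kJ/h
Sensible, feed 26.0→25 °C: -305.51 kJ/h
Outlet flows (mol/h): A 246.6, B 2246.8
Sensible, products 25→49.9 °C: 6303.7 kJ/h
Q = ΔH = 72840 kJ/h = 20.233 kW
Heat supplied = 1214 kJ/min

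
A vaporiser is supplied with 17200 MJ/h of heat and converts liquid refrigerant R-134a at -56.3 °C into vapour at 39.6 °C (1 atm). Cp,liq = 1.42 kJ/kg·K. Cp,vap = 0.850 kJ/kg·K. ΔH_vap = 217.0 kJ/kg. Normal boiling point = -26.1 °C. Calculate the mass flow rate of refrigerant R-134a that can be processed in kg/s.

ṁ = 15.1 kg/s

Δh = 1.42×(-26.1−-56.3) + 217.0 + 0.850×(39.6−-26.1) = 315.73 kJ/kg
Q = 17200 MJ/h = 4777.8 kJ/s = 4777.8 kJ/s
ṁ = Q/Δh = 4777.8 / 315.73 = 15.133 kg/s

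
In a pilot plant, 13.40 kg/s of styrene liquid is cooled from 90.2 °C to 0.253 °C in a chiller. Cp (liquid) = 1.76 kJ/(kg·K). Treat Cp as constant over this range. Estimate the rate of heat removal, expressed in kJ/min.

Q = ṁ·Cp·ΔT = 13.40 × 1.76 × (0.253 − 90.2) = -2121.3 kJ/s
Cooling duty = 127280 kJ/min

Q_c = 127000 kJ/min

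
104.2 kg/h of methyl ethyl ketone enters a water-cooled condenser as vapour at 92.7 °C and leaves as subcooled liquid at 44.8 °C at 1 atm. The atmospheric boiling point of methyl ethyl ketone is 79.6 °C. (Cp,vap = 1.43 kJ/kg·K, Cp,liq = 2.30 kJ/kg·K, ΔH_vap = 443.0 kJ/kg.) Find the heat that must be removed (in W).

Q_c = 15700 W

vapour 92.7→79.6 °C: -18.733 kJ/kg
condensation at 79.6 °C: -443 kJ/kg
liquid 79.6→44.8 °C: -80.04 kJ/kg
Δh = -18.733 + -443 + -80.04 = -541.77 kJ/kg
Q = ṁ·Δh = 104.2 kg/h × -541.77 kJ/kg = -56453 kJ/h
|Q| = 15.681 kW = 15681 W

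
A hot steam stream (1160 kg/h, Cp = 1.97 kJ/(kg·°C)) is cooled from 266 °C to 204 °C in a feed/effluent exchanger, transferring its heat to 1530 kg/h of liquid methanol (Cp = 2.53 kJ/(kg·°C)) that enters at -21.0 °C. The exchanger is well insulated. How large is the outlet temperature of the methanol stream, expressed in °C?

Heat released by hot stream: Q = 1160 × 1.97 × (266 − 204) = 141680 kJ/h
Energy balance on cold side (adiabatic exchanger): Q = ṁ_c·Cp_c·(T_c,out − T_c,in)
T_c,out = -21.0 + 141680/(1530 × 2.53) = 15.602 °C

T_c,out = 15.6 °C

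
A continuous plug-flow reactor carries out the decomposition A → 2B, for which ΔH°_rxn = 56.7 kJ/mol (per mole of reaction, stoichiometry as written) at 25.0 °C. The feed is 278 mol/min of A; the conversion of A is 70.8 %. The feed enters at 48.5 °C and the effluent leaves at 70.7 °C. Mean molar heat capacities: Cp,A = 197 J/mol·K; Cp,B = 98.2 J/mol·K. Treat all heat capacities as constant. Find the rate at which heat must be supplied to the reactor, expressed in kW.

Extent of reaction ξ = 0.708 × 278 = 196.82 mol/min
Reaction term: ξ·ΔH°_rxn = 196.82 × 56.7 = 11160 kJ/min
Sensible, feed 48.5→25 °C: -1287 kJ/min
Outlet flows (mol/min): A 81.176, B 393.65
Sensible, products 25→70.7 °C: 2497.4 kJ/min
Q = ΔH = 12370 kJ/min = 206.17 kW
Heat supplied = 206.17 kW

Q_in = 206 kW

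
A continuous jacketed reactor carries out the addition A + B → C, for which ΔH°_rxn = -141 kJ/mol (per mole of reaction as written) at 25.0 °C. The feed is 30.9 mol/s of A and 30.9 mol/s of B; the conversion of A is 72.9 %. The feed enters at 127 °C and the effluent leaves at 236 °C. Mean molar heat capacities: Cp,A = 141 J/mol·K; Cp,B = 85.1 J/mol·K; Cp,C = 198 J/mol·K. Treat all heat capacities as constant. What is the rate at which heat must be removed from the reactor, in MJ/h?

Extent of reaction ξ = 0.729 × 30.9 = 22.526 mol/s
Reaction term: ξ·ΔH°_rxn = 22.526 × -141 = -3176.2 kJ/s
Sensible, feed 127→25 °C: -712.62 kJ/s
Outlet flows (mol/s): A 8.3739, B 8.3739, C 22.526
Sensible, products 25→236 °C: 1340.6 kJ/s
Q = ΔH = -2548.2 kJ/s = -2548.2 kW
Heat removed = 9173.6 MJ/h

Q_out = 9170 MJ/h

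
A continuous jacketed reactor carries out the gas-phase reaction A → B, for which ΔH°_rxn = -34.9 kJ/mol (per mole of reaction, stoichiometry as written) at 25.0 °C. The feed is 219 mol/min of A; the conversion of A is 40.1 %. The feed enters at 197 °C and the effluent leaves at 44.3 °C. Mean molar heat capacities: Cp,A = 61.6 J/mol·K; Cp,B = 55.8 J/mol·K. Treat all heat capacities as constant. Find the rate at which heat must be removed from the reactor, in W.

Q_out = 85600 W

Extent of reaction ξ = 0.401 × 219 = 87.819 mol/min
Reaction term: ξ·ΔH°_rxn = 87.819 × -34.9 = -3064.9 kJ/min
Sensible, feed 197→25 °C: -2320.3 kJ/min
Outlet flows (mol/min): A 131.18, B 87.819
Sensible, products 25→44.3 °C: 250.53 kJ/min
Q = ΔH = -5134.7 kJ/min = -85.578 kW
Heat removed = 85578 W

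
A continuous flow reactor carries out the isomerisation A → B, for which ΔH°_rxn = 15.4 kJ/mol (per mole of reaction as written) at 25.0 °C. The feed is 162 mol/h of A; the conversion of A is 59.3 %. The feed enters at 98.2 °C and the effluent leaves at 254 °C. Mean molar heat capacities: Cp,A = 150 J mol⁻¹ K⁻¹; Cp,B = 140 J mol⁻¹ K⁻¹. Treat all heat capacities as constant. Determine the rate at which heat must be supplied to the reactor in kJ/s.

Extent of reaction ξ = 0.593 × 162 = 96.066 mol/h
Reaction term: ξ·ΔH°_rxn = 96.066 × 15.4 = 1479.4 kJ/h
Sensible, feed 98.2→25 °C: -1778.8 kJ/h
Outlet flows (mol/h): A 65.934, B 96.066
Sensible, products 25→254 °C: 5344.7 kJ/h
Q = ΔH = 5045.4 kJ/h = 1.4015 kW
Heat supplied = 1.4015 kJ/s

Q_in = 1.40 kJ/s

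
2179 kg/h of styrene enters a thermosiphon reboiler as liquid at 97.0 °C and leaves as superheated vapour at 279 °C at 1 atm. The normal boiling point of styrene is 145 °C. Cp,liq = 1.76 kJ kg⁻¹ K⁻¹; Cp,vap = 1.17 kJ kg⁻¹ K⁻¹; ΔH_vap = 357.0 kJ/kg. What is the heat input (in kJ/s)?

Q = 362 kJ/s

liquid 97.0→145 °C: 84.48 kJ/kg
vaporisation at 145 °C: 357 kJ/kg
vapour 145→279 °C: 156.78 kJ/kg
Δh = 84.48 + 357 + 156.78 = 598.26 kJ/kg
Q = ṁ·Δh = 2179 kg/h × 598.26 kJ/kg = 1.3036e+06 kJ/h
|Q| = 362.11 kW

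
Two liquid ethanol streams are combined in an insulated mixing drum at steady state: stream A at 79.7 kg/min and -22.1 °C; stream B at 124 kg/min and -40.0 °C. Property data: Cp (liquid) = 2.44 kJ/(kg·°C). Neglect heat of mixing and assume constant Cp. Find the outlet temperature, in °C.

No heat crosses the boundary, so H_out = H_in.
Σ ṁᵢCp,ᵢTᵢ = 79.7×2.44×-22.1 + 124×2.44×-40.0 = -16400
Σ ṁᵢCp,ᵢ = 79.7×2.44 + 124×2.44 = 497.03
T_out = -16400 / 497.03 = -32.996 °C

T_out = -33.0 °C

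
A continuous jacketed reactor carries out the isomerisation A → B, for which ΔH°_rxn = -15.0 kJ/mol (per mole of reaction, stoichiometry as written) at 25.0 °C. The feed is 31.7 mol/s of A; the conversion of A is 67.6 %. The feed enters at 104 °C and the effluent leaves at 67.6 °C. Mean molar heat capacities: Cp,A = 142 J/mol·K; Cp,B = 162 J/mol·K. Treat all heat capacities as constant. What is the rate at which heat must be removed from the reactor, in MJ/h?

Q_out = 1680 MJ/h

Extent of reaction ξ = 0.676 × 31.7 = 21.429 mol/s
Reaction term: ξ·ΔH°_rxn = 21.429 × -15.0 = -321.44 kJ/s
Sensible, feed 104→25 °C: -355.61 kJ/s
Outlet flows (mol/s): A 10.271, B 21.429
Sensible, products 25→67.6 °C: 210.02 kJ/s
Q = ΔH = -467.03 kJ/s = -467.03 kW
Heat removed = 1681.3 MJ/h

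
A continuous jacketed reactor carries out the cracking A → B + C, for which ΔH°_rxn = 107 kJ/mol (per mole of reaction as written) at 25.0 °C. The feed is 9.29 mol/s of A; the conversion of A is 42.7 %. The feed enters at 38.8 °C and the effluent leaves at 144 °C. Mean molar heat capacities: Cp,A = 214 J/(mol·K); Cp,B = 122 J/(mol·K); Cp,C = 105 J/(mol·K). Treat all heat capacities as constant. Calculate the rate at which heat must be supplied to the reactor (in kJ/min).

Extent of reaction ξ = 0.427 × 9.29 = 3.9668 mol/s
Reaction term: ξ·ΔH°_rxn = 3.9668 × 107 = 424.45 kJ/s
Sensible, feed 38.8→25 °C: -27.435 kJ/s
Outlet flows (mol/s): A 5.3232, B 3.9668, C 3.9668
Sensible, products 25→144 °C: 242.72 kJ/s
Q = ΔH = 639.73 kJ/s = 639.73 kW
Heat supplied = 38384 kJ/min

Q_in = 38400 kJ/min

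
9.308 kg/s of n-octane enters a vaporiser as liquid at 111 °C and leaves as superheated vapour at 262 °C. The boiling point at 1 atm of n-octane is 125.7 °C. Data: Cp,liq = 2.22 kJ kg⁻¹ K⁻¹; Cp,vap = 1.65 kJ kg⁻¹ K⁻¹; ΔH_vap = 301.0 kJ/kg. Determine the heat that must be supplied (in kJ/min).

Q = 312000 kJ/min

liquid 111→125.7 °C: 32.634 kJ/kg
vaporisation at 125.7 °C: 301 kJ/kg
vapour 125.7→262 °C: 224.9 kJ/kg
Δh = 32.634 + 301 + 224.9 = 558.53 kJ/kg
Q = ṁ·Δh = 9.308 kg/s × 558.53 kJ/kg = 5198.8 kJ/s
|Q| = 5198.8 kW = 311930 kJ/min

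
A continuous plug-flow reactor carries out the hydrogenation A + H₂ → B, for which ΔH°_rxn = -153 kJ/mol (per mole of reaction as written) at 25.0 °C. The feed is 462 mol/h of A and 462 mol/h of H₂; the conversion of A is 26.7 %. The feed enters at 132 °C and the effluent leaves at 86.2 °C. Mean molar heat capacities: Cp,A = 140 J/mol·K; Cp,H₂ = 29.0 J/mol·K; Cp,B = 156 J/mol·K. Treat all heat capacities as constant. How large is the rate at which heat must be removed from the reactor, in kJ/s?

Q_out = 6.26 kJ/s

Extent of reaction ξ = 0.267 × 462 = 123.35 mol/h
Reaction term: ξ·ΔH°_rxn = 123.35 × -153 = -18873 kJ/h
Sensible, feed 132→25 °C: -8354.3 kJ/h
Outlet flows (mol/h): A 338.65, H₂ 338.65, B 123.35
Sensible, products 25→86.2 °C: 4680.2 kJ/h
Q = ΔH = -22547 kJ/h = -6.2631 kW
Heat removed = 6.2631 kJ/s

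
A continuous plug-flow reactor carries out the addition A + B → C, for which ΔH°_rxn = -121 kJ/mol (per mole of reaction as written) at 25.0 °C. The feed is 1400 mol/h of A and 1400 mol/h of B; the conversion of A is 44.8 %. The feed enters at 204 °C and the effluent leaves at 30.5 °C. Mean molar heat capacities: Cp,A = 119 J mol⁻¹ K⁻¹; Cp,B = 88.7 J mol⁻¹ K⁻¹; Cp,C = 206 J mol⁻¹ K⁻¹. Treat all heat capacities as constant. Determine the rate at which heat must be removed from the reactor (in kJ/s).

Q_out = 35.1 kJ/s

Extent of reaction ξ = 0.448 × 1400 = 627.2 mol/h
Reaction term: ξ·ΔH°_rxn = 627.2 × -121 = -75891 kJ/h
Sensible, feed 204→25 °C: -52050 kJ/h
Outlet flows (mol/h): A 772.8, B 772.8, C 627.2
Sensible, products 25→30.5 °C: 1593.4 kJ/h
Q = ΔH = -126350 kJ/h = -35.096 kW
Heat removed = 35.096 kJ/s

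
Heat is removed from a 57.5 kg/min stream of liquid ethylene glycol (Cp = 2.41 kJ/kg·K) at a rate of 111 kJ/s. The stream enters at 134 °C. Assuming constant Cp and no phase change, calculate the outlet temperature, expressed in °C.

T_out = 85.9 °C

Q = 111 kJ/s = 6660 kJ/min
ΔT = Q/(ṁ·Cp) = 6660/(57.5×2.41) = 48.061 K
T_out = 134 − 48.061 = 85.939 °C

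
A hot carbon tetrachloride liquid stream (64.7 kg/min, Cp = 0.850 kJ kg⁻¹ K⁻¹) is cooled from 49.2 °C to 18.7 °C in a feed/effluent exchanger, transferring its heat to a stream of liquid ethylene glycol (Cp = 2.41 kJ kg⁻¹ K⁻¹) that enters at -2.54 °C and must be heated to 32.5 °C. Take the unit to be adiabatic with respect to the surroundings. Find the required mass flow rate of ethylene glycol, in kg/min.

Heat released by hot stream: Q = 64.7 × 0.850 × (49.2 − 18.7) = 1677.3 kJ/min
Energy balance on cold side (adiabatic exchanger): Q = ṁ_c·Cp_c·(T_c,out − T_c,in)
ṁ_c = 1677.3 / [2.41 × (32.5 − -2.54)] = 19.863 kg/min

ṁ_c = 19.9 kg/min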